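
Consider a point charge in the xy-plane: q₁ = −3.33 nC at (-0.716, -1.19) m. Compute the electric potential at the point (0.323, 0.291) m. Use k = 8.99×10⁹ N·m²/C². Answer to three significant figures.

The total potential is the scalar sum of each charge's contribution, V = Σ kqᵢ/rᵢ.
Distances from the field point to each charge: r₁ = 1.81 m.
V = k[(-3.33×10⁻⁹)/(1.81)] = -16.5 V.

-16.5 V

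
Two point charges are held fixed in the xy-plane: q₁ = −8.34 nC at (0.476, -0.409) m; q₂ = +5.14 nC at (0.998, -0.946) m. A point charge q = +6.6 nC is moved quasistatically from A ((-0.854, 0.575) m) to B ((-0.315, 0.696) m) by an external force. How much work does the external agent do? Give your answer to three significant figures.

-4.72×10⁻⁸ J

For quasistatic motion the external work equals the change in potential energy: W_ext = qΔV = q(V_B − V_A).
At A: distances to the source charges are 1.65 m, 2.40 m; V_A = Σ kqᵢ/rᵢ = -26.0 V.
At B: distances to the source charges are 1.36 m, 2.10 m; V_B = Σ kqᵢ/rᵢ = -33.2 V.
ΔV = V_B − V_A = -7.16 V.
W_ext = qΔV = (6.60×10⁻⁹ C)(-7.16 V) = -4.72×10⁻⁸ J.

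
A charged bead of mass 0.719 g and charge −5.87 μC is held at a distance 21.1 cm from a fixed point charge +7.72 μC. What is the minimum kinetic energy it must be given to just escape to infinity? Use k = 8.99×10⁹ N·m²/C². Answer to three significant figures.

1.93 J

To just escape, total mechanical energy must reach zero at infinity: ½mv²_min + U = 0, so ½mv²_min = −U = |kQq|/r.
|U| = |kQq|/r = (8.99×10⁹ N·m²/C²)(7.72×10⁻⁶)(5.87×10⁻⁶)/(0.211) = 1.93 J.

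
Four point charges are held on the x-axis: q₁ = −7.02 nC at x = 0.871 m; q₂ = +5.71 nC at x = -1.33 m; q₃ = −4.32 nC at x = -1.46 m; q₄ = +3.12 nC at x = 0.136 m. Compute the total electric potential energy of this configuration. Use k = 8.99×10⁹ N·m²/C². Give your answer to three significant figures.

-1.99×10⁻⁶ J

The work to assemble the configuration equals its total potential energy, U = Σ kqᵢqⱼ/rᵢⱼ over all pairs.
Pair separations: r₁₂ = 2.20 m, r₁₃ = 2.33 m, r₁₄ = 0.735 m, r₂₃ = 0.130 m, r₂₄ = 1.47 m, r₃₄ = 1.60 m.
Summing all 6 pair terms gives U = -1.99×10⁻⁶ J.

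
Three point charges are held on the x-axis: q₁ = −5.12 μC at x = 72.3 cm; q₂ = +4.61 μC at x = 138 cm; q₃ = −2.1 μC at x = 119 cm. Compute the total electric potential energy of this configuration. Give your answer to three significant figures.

-0.574 J

The assembly work is the sum of pairwise potential energies, U = Σ_{i<j} kqᵢqⱼ/rᵢⱼ.
Pair separations: r₁₂ = 0.657 m, r₁₃ = 0.467 m, r₂₃ = 0.190 m.
U = (-0.323) + (0.207) + (-0.458) = -0.574 J.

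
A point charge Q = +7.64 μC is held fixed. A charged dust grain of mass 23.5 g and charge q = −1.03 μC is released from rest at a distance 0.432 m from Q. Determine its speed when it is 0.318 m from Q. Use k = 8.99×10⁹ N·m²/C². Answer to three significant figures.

2.24 m/s

Only the electrostatic force acts, so mechanical energy is conserved: ½mv² = U₁ − U₂ = kQq(1/r₁ − 1/r₂).
U₁ − U₂ = (8.99×10⁹ N·m²/C²)(7.64×10⁻⁶ C)(-1.03×10⁻⁶ C)(1/0.432 − 1/0.318) = 0.0587 J.
v = √(2·0.0587/0.0235) = 2.24 m/s.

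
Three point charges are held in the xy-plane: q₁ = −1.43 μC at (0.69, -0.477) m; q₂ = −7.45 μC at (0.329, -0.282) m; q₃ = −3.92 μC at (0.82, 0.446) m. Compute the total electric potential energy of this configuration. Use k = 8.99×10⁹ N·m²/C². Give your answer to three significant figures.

The work to assemble the configuration equals its total potential energy, U = Σ kqᵢqⱼ/rᵢⱼ over all pairs.
Pair separations: r₁₂ = 0.410 m, r₁₃ = 0.932 m, r₂₃ = 0.878 m.
U = (0.233) + (0.0541) + (0.299) = 0.586 J.

0.586 J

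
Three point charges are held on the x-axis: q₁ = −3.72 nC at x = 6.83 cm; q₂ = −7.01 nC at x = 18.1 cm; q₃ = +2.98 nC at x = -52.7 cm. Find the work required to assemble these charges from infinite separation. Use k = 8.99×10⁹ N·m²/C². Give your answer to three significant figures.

1.65×10⁻⁶ J

The assembly work is the sum of pairwise potential energies, U = Σ_{i<j} kqᵢqⱼ/rᵢⱼ.
Pair separations: r₁₂ = 0.113 m, r₁₃ = 0.595 m, r₂₃ = 0.708 m.
U = (2.08×10⁻⁶) + (-1.67×10⁻⁷) + (-2.65×10⁻⁷) = 1.65×10⁻⁶ J.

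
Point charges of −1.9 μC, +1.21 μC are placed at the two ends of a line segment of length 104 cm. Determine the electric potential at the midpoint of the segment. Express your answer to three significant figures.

The total potential is the scalar sum of each charge's contribution, V = Σ kqᵢ/rᵢ.
Each charge is 0.520 m from the midpoint.
V = k[(-1.90×10⁻⁶)/(0.520) + (1.21×10⁻⁶)/(0.520)] = -1.19×10⁴ V.

-1.19×10⁴ V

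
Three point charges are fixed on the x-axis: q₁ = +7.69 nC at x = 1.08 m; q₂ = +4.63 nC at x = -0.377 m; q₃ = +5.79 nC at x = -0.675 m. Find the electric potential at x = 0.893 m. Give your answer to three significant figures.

Electric potential is a scalar, so the contributions from each charge add algebraically: V = Σ kqᵢ/rᵢ.
Distances from the field point to each charge: r₁ = 0.187 m, r₂ = 1.27 m, r₃ = 1.57 m.
V = k[(7.69×10⁻⁹)/(0.187) + (4.63×10⁻⁹)/(1.27) + (5.79×10⁻⁹)/(1.57)] = 436 V.

436 V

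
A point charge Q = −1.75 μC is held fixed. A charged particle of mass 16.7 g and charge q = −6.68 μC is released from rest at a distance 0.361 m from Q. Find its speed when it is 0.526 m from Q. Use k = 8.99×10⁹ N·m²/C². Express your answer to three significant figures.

3.31 m/s

Only the electrostatic force acts, so mechanical energy is conserved: ½mv² = U₁ − U₂ = kQq(1/r₁ − 1/r₂).
U₁ − U₂ = (8.99×10⁹ N·m²/C²)(-1.75×10⁻⁶ C)(-6.68×10⁻⁶ C)(1/0.361 − 1/0.526) = 0.0913 J.
v = √(2·0.0913/0.0167) = 3.31 m/s.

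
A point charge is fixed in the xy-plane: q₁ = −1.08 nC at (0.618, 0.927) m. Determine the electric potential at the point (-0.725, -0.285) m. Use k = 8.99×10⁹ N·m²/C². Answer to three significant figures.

Electric potential is a scalar, so the contributions from each charge add algebraically: V = Σ kqᵢ/rᵢ.
Distances from the field point to each charge: r₁ = 1.81 m.
V = k[(-1.08×10⁻⁹)/(1.81)] = -5.37 V.

-5.37 V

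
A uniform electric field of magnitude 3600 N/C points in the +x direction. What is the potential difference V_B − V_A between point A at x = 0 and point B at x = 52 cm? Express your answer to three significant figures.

In a uniform field, potential decreases in the direction of E: V_B − V_A = −E·Δx.
V_B − V_A = −(3600 V/m)(0.520 m) = -1870 V.

-1870 V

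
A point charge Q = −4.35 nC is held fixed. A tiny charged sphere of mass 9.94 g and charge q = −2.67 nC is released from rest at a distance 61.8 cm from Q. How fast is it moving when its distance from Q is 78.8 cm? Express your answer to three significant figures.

Only the electrostatic force acts, so mechanical energy is conserved: ½mv² = U₁ − U₂ = kQq(1/r₁ − 1/r₂).
U₁ − U₂ = (8.99×10⁹ N·m²/C²)(-4.35×10⁻⁹ C)(-2.67×10⁻⁹ C)(1/0.618 − 1/0.788) = 3.64×10⁻⁸ J.
v = √(2·3.64×10⁻⁸/9.94×10⁻³) = 2.71×10⁻³ m/s.

2.71×10⁻³ m/s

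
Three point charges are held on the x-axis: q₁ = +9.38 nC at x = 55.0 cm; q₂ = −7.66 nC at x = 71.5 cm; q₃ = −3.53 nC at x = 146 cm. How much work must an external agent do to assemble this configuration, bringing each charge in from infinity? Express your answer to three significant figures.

The assembly work is the sum of pairwise potential energies, U = Σ_{i<j} kqᵢqⱼ/rᵢⱼ.
Pair separations: r₁₂ = 0.165 m, r₁₃ = 0.910 m, r₂₃ = 0.745 m.
U = (-3.91×10⁻⁶) + (-3.27×10⁻⁷) + (3.26×10⁻⁷) = -3.92×10⁻⁶ J.

-3.92×10⁻⁶ J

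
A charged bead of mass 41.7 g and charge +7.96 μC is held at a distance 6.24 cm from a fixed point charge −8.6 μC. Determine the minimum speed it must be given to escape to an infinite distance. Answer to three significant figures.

To just escape, total mechanical energy must reach zero at infinity: ½mv²_min + U = 0, so ½mv²_min = −U = |kQq|/r.
|U| = |kQq|/r = (8.99×10⁹ N·m²/C²)(8.60×10⁻⁶)(7.96×10⁻⁶)/(0.0624) = 9.86 J.
v_min = √(2|U|/m) = √(2·9.86/0.0417) = 21.7 m/s.

21.7 m/s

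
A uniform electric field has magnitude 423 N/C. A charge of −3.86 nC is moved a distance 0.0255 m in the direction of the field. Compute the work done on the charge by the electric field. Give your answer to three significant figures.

The potential change for a displacement 0.0255 m in the direction of the field is ΔV = −Ed = -10.8 V.
W_field = −qΔV = -4.16×10⁻⁸ J.

-4.16×10⁻⁸ J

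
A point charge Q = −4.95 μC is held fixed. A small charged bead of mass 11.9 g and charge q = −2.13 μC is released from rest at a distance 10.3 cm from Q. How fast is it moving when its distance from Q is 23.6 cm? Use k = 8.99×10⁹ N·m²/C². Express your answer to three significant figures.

Only the electrostatic force acts, so mechanical energy is conserved: ½mv² = U₁ − U₂ = kQq(1/r₁ − 1/r₂).
U₁ − U₂ = (8.99×10⁹ N·m²/C²)(-4.95×10⁻⁶ C)(-2.13×10⁻⁶ C)(1/0.103 − 1/0.236) = 0.519 J.
v = √(2·0.519/0.0119) = 9.34 m/s.

9.34 m/s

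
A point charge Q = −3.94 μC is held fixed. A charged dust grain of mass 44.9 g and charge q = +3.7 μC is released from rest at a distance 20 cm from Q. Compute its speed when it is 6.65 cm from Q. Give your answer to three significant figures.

7.65 m/s

Only the electrostatic force acts, so mechanical energy is conserved: ½mv² = U₁ − U₂ = kQq(1/r₁ − 1/r₂).
U₁ − U₂ = (8.99×10⁹ N·m²/C²)(-3.94×10⁻⁶ C)(3.70×10⁻⁶ C)(1/0.200 − 1/0.0665) = 1.32 J.
v = √(2·1.32/0.0449) = 7.65 m/s.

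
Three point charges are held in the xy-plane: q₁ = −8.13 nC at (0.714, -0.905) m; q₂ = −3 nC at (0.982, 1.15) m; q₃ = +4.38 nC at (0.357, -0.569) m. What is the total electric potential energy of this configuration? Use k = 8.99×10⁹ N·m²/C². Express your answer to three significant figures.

-6.12×10⁻⁷ J

The assembly work is the sum of pairwise potential energies, U = Σ_{i<j} kqᵢqⱼ/rᵢⱼ.
Pair separations: r₁₂ = 2.07 m, r₁₃ = 0.490 m, r₂₃ = 1.83 m.
U = (1.06×10⁻⁷) + (-6.53×10⁻⁷) + (-6.46×10⁻⁸) = -6.12×10⁻⁷ J.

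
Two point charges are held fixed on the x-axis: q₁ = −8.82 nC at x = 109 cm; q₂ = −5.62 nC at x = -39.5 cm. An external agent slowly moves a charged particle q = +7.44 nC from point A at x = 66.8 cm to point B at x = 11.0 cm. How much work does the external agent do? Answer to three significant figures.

For quasistatic motion the external work equals the change in potential energy: W_ext = qΔV = q(V_B − V_A).
At A: distances to the source charges are 0.422 m, 1.06 m; V_A = Σ kqᵢ/rᵢ = -235 V.
At B: distances to the source charges are 0.980 m, 0.505 m; V_B = Σ kqᵢ/rᵢ = -181 V.
ΔV = V_B − V_A = 54.5 V.
W_ext = qΔV = (7.44×10⁻⁹ C)(54.5 V) = 4.05×10⁻⁷ J.

4.05×10⁻⁷ J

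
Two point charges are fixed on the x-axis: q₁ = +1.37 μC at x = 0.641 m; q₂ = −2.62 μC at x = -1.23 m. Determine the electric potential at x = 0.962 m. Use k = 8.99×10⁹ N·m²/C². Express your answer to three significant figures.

The total potential is the scalar sum of each charge's contribution, V = Σ kqᵢ/rᵢ.
Distances from the field point to each charge: r₁ = 0.321 m, r₂ = 2.19 m.
V = k[(1.37×10⁻⁶)/(0.321) + (-2.62×10⁻⁶)/(2.19)] = 2.76×10⁴ V.

2.76×10⁴ V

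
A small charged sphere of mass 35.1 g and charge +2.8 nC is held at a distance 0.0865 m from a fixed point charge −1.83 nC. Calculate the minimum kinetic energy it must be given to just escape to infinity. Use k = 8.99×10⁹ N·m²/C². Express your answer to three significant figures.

To just escape, total mechanical energy must reach zero at infinity: ½mv²_min + U = 0, so ½mv²_min = −U = |kQq|/r.
|U| = |kQq|/r = (8.99×10⁹ N·m²/C²)(1.83×10⁻⁹)(2.80×10⁻⁹)/(0.0865) = 5.33×10⁻⁷ J.

5.33×10⁻⁷ J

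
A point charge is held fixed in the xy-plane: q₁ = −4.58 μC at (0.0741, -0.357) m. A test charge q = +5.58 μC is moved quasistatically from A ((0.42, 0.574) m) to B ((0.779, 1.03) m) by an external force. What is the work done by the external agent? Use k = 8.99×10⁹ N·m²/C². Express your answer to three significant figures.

For quasistatic motion the external work equals the change in potential energy: W_ext = qΔV = q(V_B − V_A).
At A: distance to the source charge is 0.993 m; V_A = kq₁/r = -4.15×10⁴ V.
At B: distance to the source charge is 1.56 m; V_B = kq₁/r = -2.65×10⁴ V.
ΔV = V_B − V_A = 1.50×10⁴ V.
W_ext = qΔV = (5.58×10⁻⁶ C)(1.50×10⁴ V) = 0.0837 J.

0.0837 J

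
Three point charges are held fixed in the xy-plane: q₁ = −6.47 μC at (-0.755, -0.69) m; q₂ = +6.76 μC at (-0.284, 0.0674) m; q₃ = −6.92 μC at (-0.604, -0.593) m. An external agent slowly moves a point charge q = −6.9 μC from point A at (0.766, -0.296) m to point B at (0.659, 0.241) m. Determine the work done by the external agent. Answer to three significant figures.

For quasistatic motion the external work equals the change in potential energy: W_ext = qΔV = q(V_B − V_A).
At A: distances to the source charges are 1.57 m, 1.11 m, 1.40 m; V_A = Σ kqᵢ/rᵢ = -2.67×10⁴ V.
At B: distances to the source charges are 1.69 m, 0.959 m, 1.51 m; V_B = Σ kqᵢ/rᵢ = -1.21×10⁴ V.
ΔV = V_B − V_A = 1.46×10⁴ V.
W_ext = qΔV = (-6.90×10⁻⁶ C)(1.46×10⁴ V) = -0.101 J.

-0.101 J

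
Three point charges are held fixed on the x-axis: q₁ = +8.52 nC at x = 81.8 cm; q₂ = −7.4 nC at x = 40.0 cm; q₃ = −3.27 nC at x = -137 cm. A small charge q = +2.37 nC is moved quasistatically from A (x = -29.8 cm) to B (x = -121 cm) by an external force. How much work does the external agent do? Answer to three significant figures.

For quasistatic motion the external work equals the change in potential energy: W_ext = qΔV = q(V_B − V_A).
At A: distances to the source charges are 1.12 m, 0.698 m, 1.07 m; V_A = Σ kqᵢ/rᵢ = -54.1 V.
At B: distances to the source charges are 2.03 m, 1.61 m, 0.160 m; V_B = Σ kqᵢ/rᵢ = -187 V.
ΔV = V_B − V_A = -133 V.
W_ext = qΔV = (2.37×10⁻⁹ C)(-133 V) = -3.16×10⁻⁷ J.

-3.16×10⁻⁷ J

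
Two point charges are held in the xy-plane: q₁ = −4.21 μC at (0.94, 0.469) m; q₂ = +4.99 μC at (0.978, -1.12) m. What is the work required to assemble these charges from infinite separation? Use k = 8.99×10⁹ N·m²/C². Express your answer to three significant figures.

The work to assemble the configuration equals its total potential energy, U = Σ kqᵢqⱼ/rᵢⱼ over all pairs.
Pair separations: r₁₂ = 1.59 m.
U = (-0.119) = -0.119 J.

-0.119 J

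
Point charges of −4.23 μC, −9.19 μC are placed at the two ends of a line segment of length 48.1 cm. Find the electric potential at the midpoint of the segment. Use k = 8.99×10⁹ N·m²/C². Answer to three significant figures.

The total potential is the scalar sum of each charge's contribution, V = Σ kqᵢ/rᵢ.
Each charge is 0.241 m from the midpoint.
V = k[(-4.23×10⁻⁶)/(0.241) + (-9.19×10⁻⁶)/(0.241)] = -5.02×10⁵ V.

-5.02×10⁵ V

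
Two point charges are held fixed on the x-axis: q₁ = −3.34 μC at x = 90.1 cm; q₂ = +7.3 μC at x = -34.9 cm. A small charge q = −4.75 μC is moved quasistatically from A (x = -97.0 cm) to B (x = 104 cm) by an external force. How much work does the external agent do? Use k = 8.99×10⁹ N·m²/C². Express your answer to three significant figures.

1.23 J

For quasistatic motion the external work equals the change in potential energy: W_ext = qΔV = q(V_B − V_A).
At A: distances to the source charges are 1.87 m, 0.621 m; V_A = Σ kqᵢ/rᵢ = 8.96×10⁴ V.
At B: distances to the source charges are 0.139 m, 1.39 m; V_B = Σ kqᵢ/rᵢ = -1.69×10⁵ V.
ΔV = V_B − V_A = -2.58×10⁵ V.
W_ext = qΔV = (-4.75×10⁻⁶ C)(-2.58×10⁵ V) = 1.23 J.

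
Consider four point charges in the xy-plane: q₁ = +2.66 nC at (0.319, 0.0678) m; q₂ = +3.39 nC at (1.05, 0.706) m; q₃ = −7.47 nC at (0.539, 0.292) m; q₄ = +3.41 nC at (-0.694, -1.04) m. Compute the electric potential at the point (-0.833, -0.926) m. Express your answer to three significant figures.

162 V

The total potential is the scalar sum of each charge's contribution, V = Σ kqᵢ/rᵢ.
Distances from the field point to each charge: r₁ = 1.52 m, r₂ = 2.49 m, r₃ = 1.83 m, r₄ = 0.180 m.
V = k[(2.66×10⁻⁹)/(1.52) + (3.39×10⁻⁹)/(2.49) + (-7.47×10⁻⁹)/(1.83) + (3.41×10⁻⁹)/(0.180)] = 162 V.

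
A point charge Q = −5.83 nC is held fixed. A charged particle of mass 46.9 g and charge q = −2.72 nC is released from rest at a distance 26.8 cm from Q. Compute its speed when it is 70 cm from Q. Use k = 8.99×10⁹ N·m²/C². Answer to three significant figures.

Only the electrostatic force acts, so mechanical energy is conserved: ½mv² = U₁ − U₂ = kQq(1/r₁ − 1/r₂).
U₁ − U₂ = (8.99×10⁹ N·m²/C²)(-5.83×10⁻⁹ C)(-2.72×10⁻⁹ C)(1/0.268 − 1/0.700) = 3.28×10⁻⁷ J.
v = √(2·3.28×10⁻⁷/0.0469) = 3.74×10⁻³ m/s.

3.74×10⁻³ m/s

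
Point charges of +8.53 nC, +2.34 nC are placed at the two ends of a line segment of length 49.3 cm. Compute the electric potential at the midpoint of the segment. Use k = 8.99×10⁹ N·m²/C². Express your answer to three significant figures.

Electric potential is a scalar, so the contributions from each charge add algebraically: V = Σ kqᵢ/rᵢ.
Each charge is 0.246 m from the midpoint.
V = k[(8.53×10⁻⁹)/(0.246) + (2.34×10⁻⁹)/(0.246)] = 396 V.

396 V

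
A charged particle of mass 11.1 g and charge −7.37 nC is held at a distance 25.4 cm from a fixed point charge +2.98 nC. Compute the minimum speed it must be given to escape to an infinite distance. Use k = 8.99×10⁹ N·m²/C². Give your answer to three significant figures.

0.0118 m/s

To just escape, total mechanical energy must reach zero at infinity: ½mv²_min + U = 0, so ½mv²_min = −U = |kQq|/r.
|U| = |kQq|/r = (8.99×10⁹ N·m²/C²)(2.98×10⁻⁹)(7.37×10⁻⁹)/(0.254) = 7.77×10⁻⁷ J.
v_min = √(2|U|/m) = √(2·7.77×10⁻⁷/0.0111) = 0.0118 m/s.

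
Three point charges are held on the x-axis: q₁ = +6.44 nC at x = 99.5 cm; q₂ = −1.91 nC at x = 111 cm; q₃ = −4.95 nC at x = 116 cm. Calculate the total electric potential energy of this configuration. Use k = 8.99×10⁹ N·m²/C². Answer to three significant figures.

-9.99×10⁻⁷ J

The assembly work is the sum of pairwise potential energies, U = Σ_{i<j} kqᵢqⱼ/rᵢⱼ.
Pair separations: r₁₂ = 0.115 m, r₁₃ = 0.165 m, r₂₃ = 0.0500 m.
U = (-9.62×10⁻⁷) + (-1.74×10⁻⁶) + (1.70×10⁻⁶) = -9.99×10⁻⁷ J.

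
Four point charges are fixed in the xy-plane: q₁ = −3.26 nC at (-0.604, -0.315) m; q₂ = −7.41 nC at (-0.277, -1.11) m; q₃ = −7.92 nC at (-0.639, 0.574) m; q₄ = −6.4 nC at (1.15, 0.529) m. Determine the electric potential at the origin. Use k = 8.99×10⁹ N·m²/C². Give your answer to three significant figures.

-230 V

The total potential is the scalar sum of each charge's contribution, V = Σ kqᵢ/rᵢ.
Distances from the field point to each charge: r₁ = 0.681 m, r₂ = 1.14 m, r₃ = 0.859 m, r₄ = 1.27 m.
V = k[(-3.26×10⁻⁹)/(0.681) + (-7.41×10⁻⁹)/(1.14) + (-7.92×10⁻⁹)/(0.859) + (-6.40×10⁻⁹)/(1.27)] = -230 V.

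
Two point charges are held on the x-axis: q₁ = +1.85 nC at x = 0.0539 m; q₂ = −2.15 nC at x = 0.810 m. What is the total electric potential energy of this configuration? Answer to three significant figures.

The assembly work is the sum of pairwise potential energies, U = Σ_{i<j} kqᵢqⱼ/rᵢⱼ.
Pair separations: r₁₂ = 0.756 m.
U = (-4.73×10⁻⁸) = -4.73×10⁻⁸ J.

-4.73×10⁻⁸ J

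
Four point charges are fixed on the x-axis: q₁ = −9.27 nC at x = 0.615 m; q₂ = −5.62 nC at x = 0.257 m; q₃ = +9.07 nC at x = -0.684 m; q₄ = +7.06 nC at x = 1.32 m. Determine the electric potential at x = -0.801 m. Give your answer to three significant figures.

620 V

The total potential is the scalar sum of each charge's contribution, V = Σ kqᵢ/rᵢ.
Distances from the field point to each charge: r₁ = 1.42 m, r₂ = 1.06 m, r₃ = 0.117 m, r₄ = 2.12 m.
V = k[(-9.27×10⁻⁹)/(1.42) + (-5.62×10⁻⁹)/(1.06) + (9.07×10⁻⁹)/(0.117) + (7.06×10⁻⁹)/(2.12)] = 620 V.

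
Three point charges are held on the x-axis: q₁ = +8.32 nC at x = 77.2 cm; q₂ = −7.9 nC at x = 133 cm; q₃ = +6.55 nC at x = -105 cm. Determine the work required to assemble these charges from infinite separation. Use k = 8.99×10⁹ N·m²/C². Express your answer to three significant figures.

-9.86×10⁻⁷ J

The work to assemble the configuration equals its total potential energy, U = Σ kqᵢqⱼ/rᵢⱼ over all pairs.
Pair separations: r₁₂ = 0.558 m, r₁₃ = 1.82 m, r₂₃ = 2.38 m.
U = (-1.06×10⁻⁶) + (2.69×10⁻⁷) + (-1.95×10⁻⁷) = -9.86×10⁻⁷ J.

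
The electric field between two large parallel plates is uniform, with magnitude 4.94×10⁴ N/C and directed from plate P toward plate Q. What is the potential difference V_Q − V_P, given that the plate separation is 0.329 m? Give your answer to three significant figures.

In a uniform field, potential decreases in the direction of E: ΔV = −E·d for a displacement d parallel to E.
Going from P to Q is a displacement of 0.329 m along the field, so V_Q − V_P = −Ed = -1.63×10⁴ V.

-1.63×10⁴ V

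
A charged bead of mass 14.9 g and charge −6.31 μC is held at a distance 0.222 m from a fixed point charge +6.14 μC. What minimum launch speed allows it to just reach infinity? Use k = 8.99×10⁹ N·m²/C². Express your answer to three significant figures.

14.5 m/s

To just escape, total mechanical energy must reach zero at infinity: ½mv²_min + U = 0, so ½mv²_min = −U = |kQq|/r.
|U| = |kQq|/r = (8.99×10⁹ N·m²/C²)(6.14×10⁻⁶)(6.31×10⁻⁶)/(0.222) = 1.57 J.
v_min = √(2|U|/m) = √(2·1.57/0.0149) = 14.5 m/s.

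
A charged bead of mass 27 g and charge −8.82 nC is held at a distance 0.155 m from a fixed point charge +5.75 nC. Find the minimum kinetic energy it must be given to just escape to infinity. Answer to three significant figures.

2.94×10⁻⁶ J

To just escape, total mechanical energy must reach zero at infinity: ½mv²_min + U = 0, so ½mv²_min = −U = |kQq|/r.
|U| = |kQq|/r = (8.99×10⁹ N·m²/C²)(5.75×10⁻⁹)(8.82×10⁻⁹)/(0.155) = 2.94×10⁻⁶ J.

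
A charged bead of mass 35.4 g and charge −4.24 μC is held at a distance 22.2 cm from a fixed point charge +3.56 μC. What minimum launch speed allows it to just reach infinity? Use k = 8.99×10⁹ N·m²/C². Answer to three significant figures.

5.88 m/s

To just escape, total mechanical energy must reach zero at infinity: ½mv²_min + U = 0, so ½mv²_min = −U = |kQq|/r.
|U| = |kQq|/r = (8.99×10⁹ N·m²/C²)(3.56×10⁻⁶)(4.24×10⁻⁶)/(0.222) = 0.611 J.
v_min = √(2|U|/m) = √(2·0.611/0.0354) = 5.88 m/s.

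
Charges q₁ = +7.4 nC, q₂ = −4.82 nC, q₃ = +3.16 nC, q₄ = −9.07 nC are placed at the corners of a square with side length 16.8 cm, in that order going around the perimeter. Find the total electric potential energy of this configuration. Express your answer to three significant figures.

The work to assemble the configuration equals its total potential energy, U = Σ kqᵢqⱼ/rᵢⱼ over all pairs.
The four side pairs have separation 0.168 m and the two diagonal pairs 0.238 m.
Summing all 6 pair terms gives U = -5.31×10⁻⁶ J.

-5.31×10⁻⁶ J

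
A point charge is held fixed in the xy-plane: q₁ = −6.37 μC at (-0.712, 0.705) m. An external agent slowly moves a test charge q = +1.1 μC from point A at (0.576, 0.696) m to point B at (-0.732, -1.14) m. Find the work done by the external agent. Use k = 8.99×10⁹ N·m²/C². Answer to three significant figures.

0.0148 J

For quasistatic motion the external work equals the change in potential energy: W_ext = qΔV = q(V_B − V_A).
At A: distance to the source charge is 1.29 m; V_A = kq₁/r = -4.45×10⁴ V.
At B: distance to the source charge is 1.85 m; V_B = kq₁/r = -3.10×10⁴ V.
ΔV = V_B − V_A = 1.34×10⁴ V.
W_ext = qΔV = (1.10×10⁻⁶ C)(1.34×10⁴ V) = 0.0148 J.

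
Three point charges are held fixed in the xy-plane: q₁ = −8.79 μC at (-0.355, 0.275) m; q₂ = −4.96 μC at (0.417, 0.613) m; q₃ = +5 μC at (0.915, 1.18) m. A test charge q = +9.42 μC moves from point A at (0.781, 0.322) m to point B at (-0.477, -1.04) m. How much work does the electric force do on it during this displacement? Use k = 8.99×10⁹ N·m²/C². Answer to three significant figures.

The work done by the electric force is W_field = −ΔU = −q(V_B − V_A) = q(V_A − V_B).
At A: distances to the source charges are 1.14 m, 0.466 m, 0.868 m; V_A = Σ kqᵢ/rᵢ = -1.13×10⁵ V.
At B: distances to the source charges are 1.32 m, 1.88 m, 2.62 m; V_B = Σ kqᵢ/rᵢ = -6.64×10⁴ V.
ΔV = V_B − V_A = 4.70×10⁴ V.
W_field = −qΔV = −(9.42×10⁻⁶ C)(4.70×10⁴ V) = -0.443 J.

-0.443 J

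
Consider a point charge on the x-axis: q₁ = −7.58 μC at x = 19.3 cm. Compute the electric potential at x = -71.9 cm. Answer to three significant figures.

The total potential is the scalar sum of each charge's contribution, V = Σ kqᵢ/rᵢ.
V = k[(-7.58×10⁻⁶)/(0.912)] = -7.47×10⁴ V.

-7.47×10⁴ V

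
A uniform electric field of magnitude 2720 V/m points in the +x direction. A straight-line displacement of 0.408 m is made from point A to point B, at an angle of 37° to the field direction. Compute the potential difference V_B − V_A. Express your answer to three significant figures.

Only the component of displacement along E changes the potential: ΔV = −E·d·cosθ.
ΔV = −(2720 V/m)(0.408 m)cos37° = -886 V.

-886 V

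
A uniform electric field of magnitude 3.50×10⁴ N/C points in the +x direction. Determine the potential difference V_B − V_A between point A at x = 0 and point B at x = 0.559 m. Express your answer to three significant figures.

In a uniform field, potential decreases in the direction of E: V_B − V_A = −E·Δx.
V_B − V_A = −(3.50×10⁴ V/m)(0.559 m) = -1.96×10⁴ V.

-1.96×10⁴ V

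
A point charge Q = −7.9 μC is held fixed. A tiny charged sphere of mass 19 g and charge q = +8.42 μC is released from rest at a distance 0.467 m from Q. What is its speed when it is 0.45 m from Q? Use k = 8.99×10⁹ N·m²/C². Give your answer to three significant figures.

Only the electrostatic force acts, so mechanical energy is conserved: ½mv² = U₁ − U₂ = kQq(1/r₁ − 1/r₂).
U₁ − U₂ = (8.99×10⁹ N·m²/C²)(-7.90×10⁻⁶ C)(8.42×10⁻⁶ C)(1/0.467 − 1/0.450) = 0.0484 J.
v = √(2·0.0484/0.0190) = 2.26 m/s.

2.26 m/s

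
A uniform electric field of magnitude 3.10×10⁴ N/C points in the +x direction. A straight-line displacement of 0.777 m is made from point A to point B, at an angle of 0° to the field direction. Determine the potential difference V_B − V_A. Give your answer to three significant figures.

Only the component of displacement along E changes the potential: ΔV = −E·d·cosθ.
ΔV = −(3.10×10⁴ V/m)(0.777 m)cos0° = -2.41×10⁴ V.

-2.41×10⁴ V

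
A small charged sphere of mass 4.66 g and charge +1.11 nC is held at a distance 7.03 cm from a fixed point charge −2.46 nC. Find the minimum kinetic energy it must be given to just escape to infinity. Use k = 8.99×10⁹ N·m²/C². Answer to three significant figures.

To just escape, total mechanical energy must reach zero at infinity: ½mv²_min + U = 0, so ½mv²_min = −U = |kQq|/r.
|U| = |kQq|/r = (8.99×10⁹ N·m²/C²)(2.46×10⁻⁹)(1.11×10⁻⁹)/(0.0703) = 3.49×10⁻⁷ J.

3.49×10⁻⁷ J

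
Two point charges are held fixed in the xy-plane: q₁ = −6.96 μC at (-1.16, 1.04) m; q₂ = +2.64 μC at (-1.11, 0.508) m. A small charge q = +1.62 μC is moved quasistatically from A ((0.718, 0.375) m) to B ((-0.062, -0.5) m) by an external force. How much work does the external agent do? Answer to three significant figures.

For quasistatic motion the external work equals the change in potential energy: W_ext = qΔV = q(V_B − V_A).
At A: distances to the source charges are 1.99 m, 1.83 m; V_A = Σ kqᵢ/rᵢ = -1.85×10⁴ V.
At B: distances to the source charges are 1.89 m, 1.45 m; V_B = Σ kqᵢ/rᵢ = -1.68×10⁴ V.
ΔV = V_B − V_A = 1700 V.
W_ext = qΔV = (1.62×10⁻⁶ C)(1700 V) = 2.75×10⁻³ J.

2.75×10⁻³ J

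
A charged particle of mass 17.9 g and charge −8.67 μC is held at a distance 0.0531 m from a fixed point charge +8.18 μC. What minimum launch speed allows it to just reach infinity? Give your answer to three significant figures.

36.6 m/s

To just escape, total mechanical energy must reach zero at infinity: ½mv²_min + U = 0, so ½mv²_min = −U = |kQq|/r.
|U| = |kQq|/r = (8.99×10⁹ N·m²/C²)(8.18×10⁻⁶)(8.67×10⁻⁶)/(0.0531) = 12.0 J.
v_min = √(2|U|/m) = √(2·12.0/0.0179) = 36.6 m/s.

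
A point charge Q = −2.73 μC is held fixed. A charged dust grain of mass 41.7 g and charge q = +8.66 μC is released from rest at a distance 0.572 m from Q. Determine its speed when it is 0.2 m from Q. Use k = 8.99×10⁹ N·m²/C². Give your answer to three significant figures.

5.76 m/s

Only the electrostatic force acts, so mechanical energy is conserved: ½mv² = U₁ − U₂ = kQq(1/r₁ − 1/r₂).
U₁ − U₂ = (8.99×10⁹ N·m²/C²)(-2.73×10⁻⁶ C)(8.66×10⁻⁶ C)(1/0.572 − 1/0.200) = 0.691 J.
v = √(2·0.691/0.0417) = 5.76 m/s.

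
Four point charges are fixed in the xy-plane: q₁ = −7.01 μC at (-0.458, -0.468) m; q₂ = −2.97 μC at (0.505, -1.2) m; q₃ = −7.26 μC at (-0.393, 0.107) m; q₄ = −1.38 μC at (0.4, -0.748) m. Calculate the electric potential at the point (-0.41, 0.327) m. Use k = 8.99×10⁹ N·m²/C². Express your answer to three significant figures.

-3.99×10⁵ V

The total potential is the scalar sum of each charge's contribution, V = Σ kqᵢ/rᵢ.
Distances from the field point to each charge: r₁ = 0.796 m, r₂ = 1.78 m, r₃ = 0.221 m, r₄ = 1.35 m.
V = k[(-7.01×10⁻⁶)/(0.796) + (-2.97×10⁻⁶)/(1.78) + (-7.26×10⁻⁶)/(0.221) + (-1.38×10⁻⁶)/(1.35)] = -3.99×10⁵ V.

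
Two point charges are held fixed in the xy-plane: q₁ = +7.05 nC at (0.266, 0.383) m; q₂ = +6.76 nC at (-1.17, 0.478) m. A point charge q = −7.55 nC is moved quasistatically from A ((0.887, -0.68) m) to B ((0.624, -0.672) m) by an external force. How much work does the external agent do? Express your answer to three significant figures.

-6.18×10⁻⁸ J

For quasistatic motion the external work equals the change in potential energy: W_ext = qΔV = q(V_B − V_A).
At A: distances to the source charges are 1.23 m, 2.36 m; V_A = Σ kqᵢ/rᵢ = 77.2 V.
At B: distances to the source charges are 1.11 m, 2.13 m; V_B = Σ kqᵢ/rᵢ = 85.4 V.
ΔV = V_B − V_A = 8.18 V.
W_ext = qΔV = (-7.55×10⁻⁹ C)(8.18 V) = -6.18×10⁻⁸ J.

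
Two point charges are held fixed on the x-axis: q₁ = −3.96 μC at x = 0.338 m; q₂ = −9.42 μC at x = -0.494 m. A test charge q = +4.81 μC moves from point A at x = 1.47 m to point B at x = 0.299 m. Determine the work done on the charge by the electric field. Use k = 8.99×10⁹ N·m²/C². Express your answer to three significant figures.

The work done by the electric force is W_field = −ΔU = −q(V_B − V_A) = q(V_A − V_B).
At A: distances to the source charges are 1.13 m, 1.96 m; V_A = Σ kqᵢ/rᵢ = -7.46×10⁴ V.
At B: distances to the source charges are 0.0390 m, 0.793 m; V_B = Σ kqᵢ/rᵢ = -1.02×10⁶ V.
ΔV = V_B − V_A = -9.45×10⁵ V.
W_field = −qΔV = −(4.81×10⁻⁶ C)(-9.45×10⁵ V) = 4.55 J.

4.55 J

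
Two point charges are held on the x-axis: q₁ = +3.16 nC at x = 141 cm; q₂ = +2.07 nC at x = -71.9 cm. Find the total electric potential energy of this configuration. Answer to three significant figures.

2.76×10⁻⁸ J

The assembly work is the sum of pairwise potential energies, U = Σ_{i<j} kqᵢqⱼ/rᵢⱼ.
Pair separations: r₁₂ = 2.13 m.
U = (2.76×10⁻⁸) = 2.76×10⁻⁸ J.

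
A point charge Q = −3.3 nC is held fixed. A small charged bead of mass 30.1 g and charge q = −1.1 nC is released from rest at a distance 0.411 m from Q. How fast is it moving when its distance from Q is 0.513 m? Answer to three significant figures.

1.02×10⁻³ m/s

Only the electrostatic force acts, so mechanical energy is conserved: ½mv² = U₁ − U₂ = kQq(1/r₁ − 1/r₂).
U₁ − U₂ = (8.99×10⁹ N·m²/C²)(-3.30×10⁻⁹ C)(-1.10×10⁻⁹ C)(1/0.411 − 1/0.513) = 1.58×10⁻⁸ J.
v = √(2·1.58×10⁻⁸/0.0301) = 1.02×10⁻³ m/s.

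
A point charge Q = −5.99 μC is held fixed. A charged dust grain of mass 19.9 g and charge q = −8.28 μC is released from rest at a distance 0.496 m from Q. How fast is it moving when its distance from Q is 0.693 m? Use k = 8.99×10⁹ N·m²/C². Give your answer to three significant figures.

Only the electrostatic force acts, so mechanical energy is conserved: ½mv² = U₁ − U₂ = kQq(1/r₁ − 1/r₂).
U₁ − U₂ = (8.99×10⁹ N·m²/C²)(-5.99×10⁻⁶ C)(-8.28×10⁻⁶ C)(1/0.496 − 1/0.693) = 0.256 J.
v = √(2·0.256/0.0199) = 5.07 m/s.

5.07 m/s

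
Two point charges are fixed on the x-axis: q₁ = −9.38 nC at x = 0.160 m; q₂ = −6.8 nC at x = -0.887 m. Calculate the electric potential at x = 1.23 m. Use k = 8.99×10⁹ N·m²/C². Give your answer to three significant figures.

-108 V

The total potential is the scalar sum of each charge's contribution, V = Σ kqᵢ/rᵢ.
Distances from the field point to each charge: r₁ = 1.07 m, r₂ = 2.12 m.
V = k[(-9.38×10⁻⁹)/(1.07) + (-6.80×10⁻⁹)/(2.12)] = -108 V.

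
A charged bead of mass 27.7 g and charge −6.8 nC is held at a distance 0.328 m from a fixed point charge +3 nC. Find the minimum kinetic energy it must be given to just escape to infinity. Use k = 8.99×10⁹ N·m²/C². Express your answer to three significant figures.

5.59×10⁻⁷ J

To just escape, total mechanical energy must reach zero at infinity: ½mv²_min + U = 0, so ½mv²_min = −U = |kQq|/r.
|U| = |kQq|/r = (8.99×10⁹ N·m²/C²)(3.00×10⁻⁹)(6.80×10⁻⁹)/(0.328) = 5.59×10⁻⁷ J.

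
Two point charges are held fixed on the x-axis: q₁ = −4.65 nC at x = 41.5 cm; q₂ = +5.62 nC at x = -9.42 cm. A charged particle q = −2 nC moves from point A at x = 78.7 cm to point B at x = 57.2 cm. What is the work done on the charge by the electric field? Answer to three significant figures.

-2.71×10⁻⁷ J

The work done by the electric force is W_field = −ΔU = −q(V_B − V_A) = q(V_A − V_B).
At A: distances to the source charges are 0.372 m, 0.881 m; V_A = Σ kqᵢ/rᵢ = -55.0 V.
At B: distances to the source charges are 0.157 m, 0.666 m; V_B = Σ kqᵢ/rᵢ = -190 V.
ΔV = V_B − V_A = -135 V.
W_field = −qΔV = −(-2.00×10⁻⁹ C)(-135 V) = -2.71×10⁻⁷ J.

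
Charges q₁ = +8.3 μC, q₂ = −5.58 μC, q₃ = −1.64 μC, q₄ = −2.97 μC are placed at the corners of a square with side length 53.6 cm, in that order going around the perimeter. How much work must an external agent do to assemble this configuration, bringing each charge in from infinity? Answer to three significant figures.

The assembly work is the sum of pairwise potential energies, U = Σ_{i<j} kqᵢqⱼ/rᵢⱼ.
The four side pairs have separation 0.536 m and the two diagonal pairs 0.758 m.
Summing all 6 pair terms gives U = -0.920 J.

-0.920 J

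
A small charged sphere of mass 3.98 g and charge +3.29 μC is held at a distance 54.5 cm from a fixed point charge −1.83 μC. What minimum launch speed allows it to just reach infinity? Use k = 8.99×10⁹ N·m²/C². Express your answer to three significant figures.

To just escape, total mechanical energy must reach zero at infinity: ½mv²_min + U = 0, so ½mv²_min = −U = |kQq|/r.
|U| = |kQq|/r = (8.99×10⁹ N·m²/C²)(1.83×10⁻⁶)(3.29×10⁻⁶)/(0.545) = 0.0993 J.
v_min = √(2|U|/m) = √(2·0.0993/3.98×10⁻³) = 7.06 m/s.

7.06 m/s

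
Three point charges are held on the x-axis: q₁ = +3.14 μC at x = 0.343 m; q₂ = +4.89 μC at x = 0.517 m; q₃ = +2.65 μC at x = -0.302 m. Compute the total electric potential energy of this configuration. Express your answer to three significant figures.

The work to assemble the configuration equals its total potential energy, U = Σ kqᵢqⱼ/rᵢⱼ over all pairs.
Pair separations: r₁₂ = 0.174 m, r₁₃ = 0.645 m, r₂₃ = 0.819 m.
U = (0.793) + (0.116) + (0.142) = 1.05 J.

1.05 J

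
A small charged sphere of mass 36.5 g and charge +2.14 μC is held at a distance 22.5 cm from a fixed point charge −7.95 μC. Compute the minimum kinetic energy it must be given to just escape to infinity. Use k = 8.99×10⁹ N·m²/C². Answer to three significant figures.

To just escape, total mechanical energy must reach zero at infinity: ½mv²_min + U = 0, so ½mv²_min = −U = |kQq|/r.
|U| = |kQq|/r = (8.99×10⁹ N·m²/C²)(7.95×10⁻⁶)(2.14×10⁻⁶)/(0.225) = 0.680 J.

0.680 J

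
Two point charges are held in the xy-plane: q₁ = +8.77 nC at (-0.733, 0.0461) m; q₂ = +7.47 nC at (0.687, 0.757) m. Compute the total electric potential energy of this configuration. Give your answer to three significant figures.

The work to assemble the configuration equals its total potential energy, U = Σ kqᵢqⱼ/rᵢⱼ over all pairs.
Pair separations: r₁₂ = 1.59 m.
U = (3.71×10⁻⁷) = 3.71×10⁻⁷ J.

3.71×10⁻⁷ J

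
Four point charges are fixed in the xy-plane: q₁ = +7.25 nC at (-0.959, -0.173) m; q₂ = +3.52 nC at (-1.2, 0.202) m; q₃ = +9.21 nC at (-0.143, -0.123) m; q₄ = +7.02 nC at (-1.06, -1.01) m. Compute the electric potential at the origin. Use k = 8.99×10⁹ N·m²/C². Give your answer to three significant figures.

The total potential is the scalar sum of each charge's contribution, V = Σ kqᵢ/rᵢ.
Distances from the field point to each charge: r₁ = 0.974 m, r₂ = 1.22 m, r₃ = 0.189 m, r₄ = 1.46 m.
V = k[(7.25×10⁻⁹)/(0.974) + (3.52×10⁻⁹)/(1.22) + (9.21×10⁻⁹)/(0.189) + (7.02×10⁻⁹)/(1.46)] = 575 V.

575 V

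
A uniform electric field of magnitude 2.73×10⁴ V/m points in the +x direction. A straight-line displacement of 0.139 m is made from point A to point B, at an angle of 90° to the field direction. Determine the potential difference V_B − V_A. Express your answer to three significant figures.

0 V

Only the component of displacement along E changes the potential: ΔV = −E·d·cosθ.
ΔV = −(2.73×10⁴ V/m)(0.139 m)cos90° = 0 V.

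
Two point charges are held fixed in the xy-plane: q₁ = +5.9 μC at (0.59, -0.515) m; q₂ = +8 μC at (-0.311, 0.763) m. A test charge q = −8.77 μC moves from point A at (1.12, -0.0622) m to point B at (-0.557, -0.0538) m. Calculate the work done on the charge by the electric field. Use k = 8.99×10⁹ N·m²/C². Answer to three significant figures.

0.0665 J

The work done by the electric force is W_field = −ΔU = −q(V_B − V_A) = q(V_A − V_B).
At A: distances to the source charges are 0.697 m, 1.65 m; V_A = Σ kqᵢ/rᵢ = 1.20×10⁵ V.
At B: distances to the source charges are 1.24 m, 0.853 m; V_B = Σ kqᵢ/rᵢ = 1.27×10⁵ V.
ΔV = V_B − V_A = 7590 V.
W_field = −qΔV = −(-8.77×10⁻⁶ C)(7590 V) = 0.0665 J.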